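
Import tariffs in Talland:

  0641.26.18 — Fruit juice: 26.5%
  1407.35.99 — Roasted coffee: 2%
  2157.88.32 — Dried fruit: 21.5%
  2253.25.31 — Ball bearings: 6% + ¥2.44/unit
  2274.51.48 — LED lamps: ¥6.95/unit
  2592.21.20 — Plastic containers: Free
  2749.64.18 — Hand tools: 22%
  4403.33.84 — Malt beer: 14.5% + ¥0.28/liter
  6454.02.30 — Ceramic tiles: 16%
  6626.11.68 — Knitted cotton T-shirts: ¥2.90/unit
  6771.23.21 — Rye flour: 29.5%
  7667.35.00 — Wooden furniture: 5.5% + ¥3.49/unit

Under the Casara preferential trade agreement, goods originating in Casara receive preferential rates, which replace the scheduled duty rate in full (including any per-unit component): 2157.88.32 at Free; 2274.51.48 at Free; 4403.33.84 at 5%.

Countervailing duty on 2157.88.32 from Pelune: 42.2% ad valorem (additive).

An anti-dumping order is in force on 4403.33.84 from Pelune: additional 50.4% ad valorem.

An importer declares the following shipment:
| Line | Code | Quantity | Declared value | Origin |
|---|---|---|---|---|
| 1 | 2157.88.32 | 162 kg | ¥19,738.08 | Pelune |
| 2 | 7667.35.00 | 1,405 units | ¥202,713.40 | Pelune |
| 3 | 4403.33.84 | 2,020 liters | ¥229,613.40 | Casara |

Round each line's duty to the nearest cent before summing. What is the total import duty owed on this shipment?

¥40,106.52

Line 1 (2157.88.32, Pelune, 162 kg, ¥19,738.08):
Base rate for 2157.88.32 is 21.5%.
2157.88.32 has an FTA preferential rate, but origin Pelune is not Casara; base rate stands.
Additional duty on 2157.88.32 from Pelune: +42.2%. Applied ad valorem rate: 21.5% + 42.2% = 63.7%.
Duty = ¥19,738.08 × 63.7% = ¥12,573.16.
Line 2 (7667.35.00, Pelune, 1,405 units, ¥202,713.40):
Base rate for 7667.35.00 is 5.5% + ¥3.49/unit.
Duty = ¥202,713.40 × 5.5% + 1,405 × ¥3.49 = ¥16,052.69.
Line 3 (4403.33.84, Casara, 2,020 liters, ¥229,613.40):
Base rate for 4403.33.84 is 14.5% + ¥0.28/liter.
Origin Casara qualifies under the Talland–Casara agreement and 4403.33.84 is covered: preferential rate 5% applies instead.
The additional-duty order on 4403.33.84 targets Pelune, not Casara; it does not apply.
Duty = ¥229,613.40 × 5% = ¥11,480.67.
Total = ¥12,573.16 + ¥16,052.69 + ¥11,480.67 = ¥40,106.52.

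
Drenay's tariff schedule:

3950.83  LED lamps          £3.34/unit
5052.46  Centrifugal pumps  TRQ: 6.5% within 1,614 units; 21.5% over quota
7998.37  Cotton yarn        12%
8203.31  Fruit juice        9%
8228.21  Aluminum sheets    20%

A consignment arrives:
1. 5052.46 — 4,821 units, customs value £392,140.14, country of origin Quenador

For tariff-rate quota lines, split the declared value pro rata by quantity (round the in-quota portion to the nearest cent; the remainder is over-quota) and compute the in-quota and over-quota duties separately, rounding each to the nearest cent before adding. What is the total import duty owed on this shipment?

Line 1 (5052.46, Quenador, 4,821 units, £392,140.14):
Code 5052.46 is under a tariff-rate quota (threshold 1,614 units). In-quota: 1,614 units at 6.5%; over-quota: 3,207 units at 21.5%.
Pro-rata value split: in-quota = £392,140.14 × 1,614/4,821 = £131,282.76; over-quota = £392,140.14 − £131,282.76 = £260,857.38.
In-quota duty = £131,282.76 × 6.5% = £8,533.38. Over-quota duty = £260,857.38 × 21.5% = £56,084.34.
Line duty = £8,533.38 + £56,084.34 = £64,617.72.

£64,617.72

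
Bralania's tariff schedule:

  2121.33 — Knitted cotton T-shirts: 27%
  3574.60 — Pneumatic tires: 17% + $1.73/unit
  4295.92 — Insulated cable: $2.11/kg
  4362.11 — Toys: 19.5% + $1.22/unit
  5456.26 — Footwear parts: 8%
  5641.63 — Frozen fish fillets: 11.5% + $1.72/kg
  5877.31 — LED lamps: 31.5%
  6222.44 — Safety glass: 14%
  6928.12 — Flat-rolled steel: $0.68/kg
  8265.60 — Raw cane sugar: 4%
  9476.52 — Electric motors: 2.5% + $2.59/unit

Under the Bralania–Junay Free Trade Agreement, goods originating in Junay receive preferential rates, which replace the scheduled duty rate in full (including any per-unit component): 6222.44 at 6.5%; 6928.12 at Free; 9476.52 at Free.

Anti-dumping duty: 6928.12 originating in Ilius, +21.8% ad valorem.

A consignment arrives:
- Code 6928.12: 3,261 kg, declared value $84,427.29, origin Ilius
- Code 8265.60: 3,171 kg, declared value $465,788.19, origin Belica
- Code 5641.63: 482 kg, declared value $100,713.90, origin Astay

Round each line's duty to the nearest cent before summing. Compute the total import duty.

Line 1 (6928.12, Ilius, 3,261 kg, $84,427.29):
Base rate for 6928.12 is $0.68/kg.
6928.12 has an FTA preferential rate, but origin Ilius is not Junay; base rate stands.
Additional duty on 6928.12 from Ilius: +21.8% ad valorem. Applied ad valorem rate = 21.8%.
Duty = $84,427.29 × 21.8% + 3,261 × $0.68 = $20,622.63.
Line 2 (8265.60, Belica, 3,171 kg, $465,788.19):
Base rate for 8265.60 is 4%.
Duty = $465,788.19 × 4% = $18,631.53.
Line 3 (5641.63, Astay, 482 kg, $100,713.90):
Base rate for 5641.63 is 11.5% + $1.72/kg.
Duty = $100,713.90 × 11.5% + 482 × $1.72 = $12,411.14.
Total = $20,622.63 + $18,631.53 + $12,411.14 = $51,665.30.

$51,665.30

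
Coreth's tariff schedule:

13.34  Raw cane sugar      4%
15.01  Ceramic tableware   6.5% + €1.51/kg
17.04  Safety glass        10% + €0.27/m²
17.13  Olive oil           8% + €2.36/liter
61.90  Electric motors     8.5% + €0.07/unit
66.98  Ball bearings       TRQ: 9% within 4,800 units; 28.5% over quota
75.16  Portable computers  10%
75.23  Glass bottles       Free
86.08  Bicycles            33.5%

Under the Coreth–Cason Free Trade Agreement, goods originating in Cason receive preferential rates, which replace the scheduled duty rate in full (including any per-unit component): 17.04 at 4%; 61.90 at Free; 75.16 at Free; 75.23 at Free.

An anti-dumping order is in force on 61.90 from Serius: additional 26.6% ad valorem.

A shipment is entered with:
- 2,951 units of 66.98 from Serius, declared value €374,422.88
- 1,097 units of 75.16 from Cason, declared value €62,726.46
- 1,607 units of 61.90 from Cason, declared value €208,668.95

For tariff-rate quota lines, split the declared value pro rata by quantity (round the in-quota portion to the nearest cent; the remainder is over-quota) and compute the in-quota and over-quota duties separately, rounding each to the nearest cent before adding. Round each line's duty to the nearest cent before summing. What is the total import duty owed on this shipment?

€33,698.06

Line 1 (66.98, Serius, 2,951 units, €374,422.88):
Code 66.98 is under a tariff-rate quota (threshold 4,800 units). Quantity 2,951 units is within the quota, so the in-quota rate 9% applies to the full value.
Duty = €374,422.88 × 9% = €33,698.06.
Line 2 (75.16, Cason, 1,097 units, €62,726.46):
Base rate for 75.16 is 10%.
Origin Cason qualifies under the Coreth–Cason agreement and 75.16 is covered: preferential rate Free applies instead.
Duty = €62,726.46 × 0% = €0.00.
Line 3 (61.90, Cason, 1,607 units, €208,668.95):
Base rate for 61.90 is 8.5% + €0.07/unit.
Origin Cason qualifies under the Coreth–Cason agreement and 61.90 is covered: preferential rate Free applies instead.
The additional-duty order on 61.90 targets Serius, not Cason; it does not apply.
Duty = €208,668.95 × 0% = €0.00.
Total = €33,698.06 + €0.00 + €0.00 = €33,698.06.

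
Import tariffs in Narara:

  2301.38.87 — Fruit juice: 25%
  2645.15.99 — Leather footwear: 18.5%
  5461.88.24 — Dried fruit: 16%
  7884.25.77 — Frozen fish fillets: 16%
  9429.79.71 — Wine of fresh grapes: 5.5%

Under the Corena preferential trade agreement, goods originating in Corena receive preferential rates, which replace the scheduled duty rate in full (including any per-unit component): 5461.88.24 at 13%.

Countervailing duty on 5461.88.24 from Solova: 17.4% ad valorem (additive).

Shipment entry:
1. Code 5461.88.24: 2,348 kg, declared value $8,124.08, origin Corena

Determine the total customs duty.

$1,056.13

Line 1 (5461.88.24, Corena, 2,348 kg, $8,124.08):
Base rate for 5461.88.24 is 16%.
Origin Corena qualifies under the Narara–Corena agreement and 5461.88.24 is covered: preferential rate 13% applies instead.
The additional-duty order on 5461.88.24 targets Solova, not Corena; it does not apply.
Duty = $8,124.08 × 13% = $1,056.13.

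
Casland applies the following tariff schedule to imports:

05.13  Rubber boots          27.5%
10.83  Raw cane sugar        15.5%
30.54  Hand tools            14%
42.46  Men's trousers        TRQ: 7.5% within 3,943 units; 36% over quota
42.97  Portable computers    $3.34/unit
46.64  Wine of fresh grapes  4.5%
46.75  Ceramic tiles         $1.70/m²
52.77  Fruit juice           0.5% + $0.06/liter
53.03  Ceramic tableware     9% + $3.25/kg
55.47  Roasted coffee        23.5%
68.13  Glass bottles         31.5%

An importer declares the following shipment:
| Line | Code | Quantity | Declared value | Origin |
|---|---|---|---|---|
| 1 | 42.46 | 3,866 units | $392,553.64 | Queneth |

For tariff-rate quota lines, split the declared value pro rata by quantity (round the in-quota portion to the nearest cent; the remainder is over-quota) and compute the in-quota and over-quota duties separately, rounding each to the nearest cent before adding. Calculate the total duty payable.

Line 1 (42.46, Queneth, 3,866 units, $392,553.64):
Code 42.46 is under a tariff-rate quota (threshold 3,943 units). Quantity 3,866 units is within the quota, so the in-quota rate 7.5% applies to the full value.
Duty = $392,553.64 × 7.5% = $29,441.52.

$29,441.52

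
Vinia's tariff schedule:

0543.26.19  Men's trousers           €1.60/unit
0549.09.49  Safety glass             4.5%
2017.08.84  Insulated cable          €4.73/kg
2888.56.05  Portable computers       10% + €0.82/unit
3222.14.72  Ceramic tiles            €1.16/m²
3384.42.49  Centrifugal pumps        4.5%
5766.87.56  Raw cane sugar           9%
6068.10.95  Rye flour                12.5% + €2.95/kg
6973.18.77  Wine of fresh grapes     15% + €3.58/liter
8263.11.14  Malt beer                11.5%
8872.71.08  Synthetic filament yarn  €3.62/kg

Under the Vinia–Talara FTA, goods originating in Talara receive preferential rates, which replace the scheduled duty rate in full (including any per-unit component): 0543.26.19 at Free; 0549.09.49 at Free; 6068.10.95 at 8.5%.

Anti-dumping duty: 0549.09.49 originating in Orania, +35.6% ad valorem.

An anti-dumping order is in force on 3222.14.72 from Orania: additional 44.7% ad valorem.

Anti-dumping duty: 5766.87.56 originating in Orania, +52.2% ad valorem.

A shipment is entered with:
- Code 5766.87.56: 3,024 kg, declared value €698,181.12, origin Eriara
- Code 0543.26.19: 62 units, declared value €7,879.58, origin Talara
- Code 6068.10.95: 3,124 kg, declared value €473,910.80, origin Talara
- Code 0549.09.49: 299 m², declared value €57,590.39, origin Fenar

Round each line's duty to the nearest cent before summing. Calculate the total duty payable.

€105,710.29

Line 1 (5766.87.56, Eriara, 3,024 kg, €698,181.12):
Base rate for 5766.87.56 is 9%.
The additional-duty order on 5766.87.56 targets Orania, not Eriara; it does not apply.
Duty = €698,181.12 × 9% = €62,836.30.
Line 2 (0543.26.19, Talara, 62 units, €7,879.58):
Base rate for 0543.26.19 is €1.60/unit.
Origin Talara qualifies under the Vinia–Talara agreement and 0543.26.19 is covered: preferential rate Free applies instead.
Duty = €7,879.58 × 0% = €0.00.
Line 3 (6068.10.95, Talara, 3,124 kg, €473,910.80):
Base rate for 6068.10.95 is 12.5% + €2.95/kg.
Origin Talara qualifies under the Vinia–Talara agreement and 6068.10.95 is covered: preferential rate 8.5% applies instead.
Duty = €473,910.80 × 8.5% = €40,282.42.
Line 4 (0549.09.49, Fenar, 299 m², €57,590.39):
Base rate for 0549.09.49 is 4.5%.
0549.09.49 has an FTA preferential rate, but origin Fenar is not Talara; base rate stands.
The additional-duty order on 0549.09.49 targets Orania, not Fenar; it does not apply.
Duty = €57,590.39 × 4.5% = €2,591.57.
Total = €62,836.30 + €0.00 + €40,282.42 + €2,591.57 = €105,710.29.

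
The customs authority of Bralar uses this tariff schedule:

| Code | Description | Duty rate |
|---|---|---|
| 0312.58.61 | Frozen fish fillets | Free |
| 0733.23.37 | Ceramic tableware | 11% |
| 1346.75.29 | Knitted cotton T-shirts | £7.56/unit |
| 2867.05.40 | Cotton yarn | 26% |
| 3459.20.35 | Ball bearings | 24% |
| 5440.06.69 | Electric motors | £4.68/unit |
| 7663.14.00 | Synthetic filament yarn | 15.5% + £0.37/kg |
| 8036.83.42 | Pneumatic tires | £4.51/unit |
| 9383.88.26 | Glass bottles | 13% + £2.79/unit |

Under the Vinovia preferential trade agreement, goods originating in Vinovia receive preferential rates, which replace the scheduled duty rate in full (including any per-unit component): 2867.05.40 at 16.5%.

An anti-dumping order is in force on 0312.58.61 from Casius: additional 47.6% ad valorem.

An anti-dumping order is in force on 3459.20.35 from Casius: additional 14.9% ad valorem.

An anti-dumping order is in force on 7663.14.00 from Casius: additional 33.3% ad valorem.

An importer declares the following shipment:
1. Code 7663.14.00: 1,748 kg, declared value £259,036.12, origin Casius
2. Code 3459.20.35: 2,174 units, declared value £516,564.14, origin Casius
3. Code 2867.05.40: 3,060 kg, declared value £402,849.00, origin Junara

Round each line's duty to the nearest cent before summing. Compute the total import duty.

£432,740.58

Line 1 (7663.14.00, Casius, 1,748 kg, £259,036.12):
Base rate for 7663.14.00 is 15.5% + £0.37/kg.
Additional duty on 7663.14.00 from Casius: +33.3%. Applied ad valorem rate: 15.5% + 33.3% = 48.8%.
Duty = £259,036.12 × 48.8% + 1,748 × £0.37 = £127,056.39.
Line 2 (3459.20.35, Casius, 2,174 units, £516,564.14):
Base rate for 3459.20.35 is 24%.
Additional duty on 3459.20.35 from Casius: +14.9%. Applied ad valorem rate: 24% + 14.9% = 38.9%.
Duty = £516,564.14 × 38.9% = £200,943.45.
Line 3 (2867.05.40, Junara, 3,060 kg, £402,849.00):
Base rate for 2867.05.40 is 26%.
2867.05.40 has an FTA preferential rate, but origin Junara is not Vinovia; base rate stands.
Duty = £402,849.00 × 26% = £104,740.74.
Total = £127,056.39 + £200,943.45 + £104,740.74 = £432,740.58.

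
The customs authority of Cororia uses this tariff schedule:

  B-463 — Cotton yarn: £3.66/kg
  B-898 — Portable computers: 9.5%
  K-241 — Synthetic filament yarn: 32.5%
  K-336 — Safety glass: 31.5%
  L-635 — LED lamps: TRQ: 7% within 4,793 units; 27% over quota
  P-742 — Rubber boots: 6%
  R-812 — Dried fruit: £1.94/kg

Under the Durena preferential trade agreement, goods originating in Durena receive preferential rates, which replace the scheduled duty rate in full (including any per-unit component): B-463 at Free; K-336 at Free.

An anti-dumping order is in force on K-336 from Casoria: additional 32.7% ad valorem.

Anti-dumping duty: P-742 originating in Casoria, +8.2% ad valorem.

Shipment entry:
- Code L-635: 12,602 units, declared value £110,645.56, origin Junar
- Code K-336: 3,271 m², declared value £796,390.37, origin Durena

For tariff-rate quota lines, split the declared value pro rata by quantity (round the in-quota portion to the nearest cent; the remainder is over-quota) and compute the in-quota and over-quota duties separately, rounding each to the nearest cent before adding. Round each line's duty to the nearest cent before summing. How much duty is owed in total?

Line 1 (L-635, Junar, 12,602 units, £110,645.56):
Code L-635 is under a tariff-rate quota (threshold 4,793 units). In-quota: 4,793 units at 7%; over-quota: 7,809 units at 27%.
Pro-rata value split: in-quota = £110,645.56 × 4,793/12,602 = £42,082.54; over-quota = £110,645.56 − £42,082.54 = £68,563.02.
In-quota duty = £42,082.54 × 7% = £2,945.78. Over-quota duty = £68,563.02 × 27% = £18,512.02.
Line duty = £2,945.78 + £18,512.02 = £21,457.80.
Line 2 (K-336, Durena, 3,271 m², £796,390.37):
Base rate for K-336 is 31.5%.
Origin Durena qualifies under the Cororia–Durena agreement and K-336 is covered: preferential rate Free applies instead.
The additional-duty order on K-336 targets Casoria, not Durena; it does not apply.
Duty = £796,390.37 × 0% = £0.00.
Total = £21,457.80 + £0.00 = £21,457.80.

£21,457.80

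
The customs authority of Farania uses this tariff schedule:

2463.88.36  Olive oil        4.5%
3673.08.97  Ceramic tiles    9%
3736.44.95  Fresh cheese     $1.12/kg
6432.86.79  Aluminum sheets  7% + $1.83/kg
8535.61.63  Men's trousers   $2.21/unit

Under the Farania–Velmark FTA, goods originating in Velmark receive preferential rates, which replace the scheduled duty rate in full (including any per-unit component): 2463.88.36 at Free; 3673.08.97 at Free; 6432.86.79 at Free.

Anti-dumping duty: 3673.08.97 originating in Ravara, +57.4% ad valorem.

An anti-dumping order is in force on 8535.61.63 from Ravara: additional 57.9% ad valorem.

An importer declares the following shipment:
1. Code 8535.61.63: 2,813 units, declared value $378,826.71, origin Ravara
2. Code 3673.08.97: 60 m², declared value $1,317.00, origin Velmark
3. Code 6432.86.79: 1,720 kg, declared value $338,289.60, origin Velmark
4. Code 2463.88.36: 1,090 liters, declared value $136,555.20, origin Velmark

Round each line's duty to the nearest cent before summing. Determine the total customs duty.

Line 1 (8535.61.63, Ravara, 2,813 units, $378,826.71):
Base rate for 8535.61.63 is $2.21/unit.
Additional duty on 8535.61.63 from Ravara: +57.9% ad valorem. Applied ad valorem rate = 57.9%.
Duty = $378,826.71 × 57.9% + 2,813 × $2.21 = $225,557.40.
Line 2 (3673.08.97, Velmark, 60 m², $1,317.00):
Base rate for 3673.08.97 is 9%.
Origin Velmark qualifies under the Farania–Velmark agreement and 3673.08.97 is covered: preferential rate Free applies instead.
The additional-duty order on 3673.08.97 targets Ravara, not Velmark; it does not apply.
Duty = $1,317.00 × 0% = $0.00.
Line 3 (6432.86.79, Velmark, 1,720 kg, $338,289.60):
Base rate for 6432.86.79 is 7% + $1.83/kg.
Origin Velmark qualifies under the Farania–Velmark agreement and 6432.86.79 is covered: preferential rate Free applies instead.
Duty = $338,289.60 × 0% = $0.00.
Line 4 (2463.88.36, Velmark, 1,090 liters, $136,555.20):
Base rate for 2463.88.36 is 4.5%.
Origin Velmark qualifies under the Farania–Velmark agreement and 2463.88.36 is covered: preferential rate Free applies instead.
Duty = $136,555.20 × 0% = $0.00.
Total = $225,557.40 + $0.00 + $0.00 + $0.00 = $225,557.40.

$225,557.40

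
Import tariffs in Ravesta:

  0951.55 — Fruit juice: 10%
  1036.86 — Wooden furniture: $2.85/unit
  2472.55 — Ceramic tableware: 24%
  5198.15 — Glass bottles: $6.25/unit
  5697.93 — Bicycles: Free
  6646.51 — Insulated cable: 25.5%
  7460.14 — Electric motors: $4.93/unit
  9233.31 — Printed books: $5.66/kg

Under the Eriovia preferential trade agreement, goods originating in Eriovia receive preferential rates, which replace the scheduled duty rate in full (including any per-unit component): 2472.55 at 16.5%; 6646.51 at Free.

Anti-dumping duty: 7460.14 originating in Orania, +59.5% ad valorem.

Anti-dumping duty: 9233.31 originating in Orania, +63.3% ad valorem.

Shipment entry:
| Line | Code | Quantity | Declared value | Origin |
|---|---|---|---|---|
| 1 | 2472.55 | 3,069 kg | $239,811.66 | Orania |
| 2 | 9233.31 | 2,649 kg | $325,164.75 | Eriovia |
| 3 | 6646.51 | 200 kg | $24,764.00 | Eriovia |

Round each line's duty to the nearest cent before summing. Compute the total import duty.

$72,548.14

Line 1 (2472.55, Orania, 3,069 kg, $239,811.66):
Base rate for 2472.55 is 24%.
2472.55 has an FTA preferential rate, but origin Orania is not Eriovia; base rate stands.
Duty = $239,811.66 × 24% = $57,554.80.
Line 2 (9233.31, Eriovia, 2,649 kg, $325,164.75):
Base rate for 9233.31 is $5.66/kg.
Origin Eriovia is the FTA partner but 9233.31 is not on the preference list; base rate stands.
The additional-duty order on 9233.31 targets Orania, not Eriovia; it does not apply.
Duty = 2,649 × $5.66 = $14,993.34.
Line 3 (6646.51, Eriovia, 200 kg, $24,764.00):
Base rate for 6646.51 is 25.5%.
Origin Eriovia qualifies under the Ravesta–Eriovia agreement and 6646.51 is covered: preferential rate Free applies instead.
Duty = $24,764.00 × 0% = $0.00.
Total = $57,554.80 + $14,993.34 + $0.00 = $72,548.14.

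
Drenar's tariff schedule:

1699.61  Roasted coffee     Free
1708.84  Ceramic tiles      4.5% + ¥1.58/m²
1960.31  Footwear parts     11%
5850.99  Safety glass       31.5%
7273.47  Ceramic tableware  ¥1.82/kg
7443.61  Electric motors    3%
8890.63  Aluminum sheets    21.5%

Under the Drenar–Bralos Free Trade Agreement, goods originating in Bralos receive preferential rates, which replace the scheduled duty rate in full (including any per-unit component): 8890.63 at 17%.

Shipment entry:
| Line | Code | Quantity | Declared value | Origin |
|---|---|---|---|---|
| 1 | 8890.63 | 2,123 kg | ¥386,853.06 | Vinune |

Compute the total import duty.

¥83,173.41

Line 1 (8890.63, Vinune, 2,123 kg, ¥386,853.06):
Base rate for 8890.63 is 21.5%.
8890.63 has an FTA preferential rate, but origin Vinune is not Bralos; base rate stands.
Duty = ¥386,853.06 × 21.5% = ¥83,173.41.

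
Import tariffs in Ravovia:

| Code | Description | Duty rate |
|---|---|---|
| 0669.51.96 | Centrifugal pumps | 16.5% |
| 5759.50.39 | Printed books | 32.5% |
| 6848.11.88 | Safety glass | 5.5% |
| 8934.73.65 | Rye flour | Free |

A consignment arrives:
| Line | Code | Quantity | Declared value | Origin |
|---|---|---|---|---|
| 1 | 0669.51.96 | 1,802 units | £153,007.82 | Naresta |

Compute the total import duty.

Line 1 (0669.51.96, Naresta, 1,802 units, £153,007.82):
Base rate for 0669.51.96 is 16.5%.
Duty = £153,007.82 × 16.5% = £25,246.29.

£25,246.29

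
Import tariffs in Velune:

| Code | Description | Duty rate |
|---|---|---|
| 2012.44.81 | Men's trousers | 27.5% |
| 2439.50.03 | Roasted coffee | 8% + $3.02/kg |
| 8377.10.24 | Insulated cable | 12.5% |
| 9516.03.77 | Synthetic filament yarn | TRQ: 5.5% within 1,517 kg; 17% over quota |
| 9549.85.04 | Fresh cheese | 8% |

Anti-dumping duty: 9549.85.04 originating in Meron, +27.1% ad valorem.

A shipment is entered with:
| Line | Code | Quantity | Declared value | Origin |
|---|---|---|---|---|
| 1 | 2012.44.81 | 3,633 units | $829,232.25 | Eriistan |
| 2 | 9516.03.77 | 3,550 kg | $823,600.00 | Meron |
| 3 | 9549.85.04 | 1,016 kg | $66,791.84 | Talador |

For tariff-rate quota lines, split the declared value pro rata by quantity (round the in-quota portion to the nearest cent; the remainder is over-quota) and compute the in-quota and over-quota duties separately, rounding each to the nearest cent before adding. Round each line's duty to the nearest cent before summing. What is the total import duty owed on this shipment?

$332,920.66

Line 1 (2012.44.81, Eriistan, 3,633 units, $829,232.25):
Base rate for 2012.44.81 is 27.5%.
Duty = $829,232.25 × 27.5% = $228,038.87.
Line 2 (9516.03.77, Meron, 3,550 kg, $823,600.00):
Code 9516.03.77 is under a tariff-rate quota (threshold 1,517 kg). In-quota: 1,517 kg at 5.5%; over-quota: 2,033 kg at 17%.
Pro-rata value split: in-quota = $823,600.00 × 1,517/3,550 = $351,944.00; over-quota = $823,600.00 − $351,944.00 = $471,656.00.
In-quota duty = $351,944.00 × 5.5% = $19,356.92. Over-quota duty = $471,656.00 × 17% = $80,181.52.
Line duty = $19,356.92 + $80,181.52 = $99,538.44.
Line 3 (9549.85.04, Talador, 1,016 kg, $66,791.84):
Base rate for 9549.85.04 is 8%.
The additional-duty order on 9549.85.04 targets Meron, not Talador; it does not apply.
Duty = $66,791.84 × 8% = $5,343.35.
Total = $228,038.87 + $99,538.44 + $5,343.35 = $332,920.66.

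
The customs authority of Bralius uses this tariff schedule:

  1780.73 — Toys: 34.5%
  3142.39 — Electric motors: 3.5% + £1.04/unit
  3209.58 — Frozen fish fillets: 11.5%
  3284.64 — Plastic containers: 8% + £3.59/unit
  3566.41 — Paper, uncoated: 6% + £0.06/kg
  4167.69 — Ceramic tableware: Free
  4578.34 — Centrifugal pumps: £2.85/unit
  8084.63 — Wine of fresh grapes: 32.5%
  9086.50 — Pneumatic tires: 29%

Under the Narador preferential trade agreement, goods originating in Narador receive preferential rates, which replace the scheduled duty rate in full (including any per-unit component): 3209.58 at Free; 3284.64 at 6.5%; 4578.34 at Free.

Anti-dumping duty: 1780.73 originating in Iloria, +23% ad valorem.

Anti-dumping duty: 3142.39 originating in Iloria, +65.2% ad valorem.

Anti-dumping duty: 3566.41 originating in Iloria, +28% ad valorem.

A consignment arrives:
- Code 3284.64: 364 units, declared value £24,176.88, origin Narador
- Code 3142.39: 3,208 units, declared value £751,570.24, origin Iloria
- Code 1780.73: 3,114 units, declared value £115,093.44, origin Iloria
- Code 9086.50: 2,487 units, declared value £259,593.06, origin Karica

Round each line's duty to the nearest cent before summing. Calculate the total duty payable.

£662,697.29

Line 1 (3284.64, Narador, 364 units, £24,176.88):
Base rate for 3284.64 is 8% + £3.59/unit.
Origin Narador qualifies under the Bralius–Narador agreement and 3284.64 is covered: preferential rate 6.5% applies instead.
Duty = £24,176.88 × 6.5% = £1,571.50.
Line 2 (3142.39, Iloria, 3,208 units, £751,570.24):
Base rate for 3142.39 is 3.5% + £1.04/unit.
Additional duty on 3142.39 from Iloria: +65.2%. Applied ad valorem rate: 3.5% + 65.2% = 68.7%.
Duty = £751,570.24 × 68.7% + 3,208 × £1.04 = £519,665.07.
Line 3 (1780.73, Iloria, 3,114 units, £115,093.44):
Base rate for 1780.73 is 34.5%.
Additional duty on 1780.73 from Iloria: +23%. Applied ad valorem rate: 34.5% + 23% = 57.5%.
Duty = £115,093.44 × 57.5% = £66,178.73.
Line 4 (9086.50, Karica, 2,487 units, £259,593.06):
Base rate for 9086.50 is 29%.
Duty = £259,593.06 × 29% = £75,281.99.
Total = £1,571.50 + £519,665.07 + £66,178.73 + £75,281.99 = £662,697.29.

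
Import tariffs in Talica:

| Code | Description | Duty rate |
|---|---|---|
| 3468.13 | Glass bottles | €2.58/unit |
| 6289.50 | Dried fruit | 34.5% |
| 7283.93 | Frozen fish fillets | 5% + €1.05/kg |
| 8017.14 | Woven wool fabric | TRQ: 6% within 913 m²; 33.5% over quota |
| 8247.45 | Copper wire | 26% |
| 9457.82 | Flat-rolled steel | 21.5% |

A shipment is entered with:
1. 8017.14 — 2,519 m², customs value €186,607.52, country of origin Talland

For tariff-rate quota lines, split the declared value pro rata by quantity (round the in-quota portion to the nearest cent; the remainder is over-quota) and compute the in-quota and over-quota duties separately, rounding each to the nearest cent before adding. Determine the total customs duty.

Line 1 (8017.14, Talland, 2,519 m², €186,607.52):
Code 8017.14 is under a tariff-rate quota (threshold 913 m²). In-quota: 913 m² at 6%; over-quota: 1,606 m² at 33.5%.
Pro-rata value split: in-quota = €186,607.52 × 913/2,519 = €67,635.04; over-quota = €186,607.52 − €67,635.04 = €118,972.48.
In-quota duty = €67,635.04 × 6% = €4,058.10. Over-quota duty = €118,972.48 × 33.5% = €39,855.78.
Line duty = €4,058.10 + €39,855.78 = €43,913.88.

€43,913.88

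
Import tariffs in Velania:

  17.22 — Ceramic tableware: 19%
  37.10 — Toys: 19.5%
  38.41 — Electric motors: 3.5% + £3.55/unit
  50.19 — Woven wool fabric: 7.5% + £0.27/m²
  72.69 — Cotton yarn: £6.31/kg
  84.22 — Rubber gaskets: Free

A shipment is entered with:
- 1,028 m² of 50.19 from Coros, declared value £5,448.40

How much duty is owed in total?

£686.19

Line 1 (50.19, Coros, 1,028 m², £5,448.40):
Base rate for 50.19 is 7.5% + £0.27/m².
Duty = £5,448.40 × 7.5% + 1,028 × £0.27 = £686.19.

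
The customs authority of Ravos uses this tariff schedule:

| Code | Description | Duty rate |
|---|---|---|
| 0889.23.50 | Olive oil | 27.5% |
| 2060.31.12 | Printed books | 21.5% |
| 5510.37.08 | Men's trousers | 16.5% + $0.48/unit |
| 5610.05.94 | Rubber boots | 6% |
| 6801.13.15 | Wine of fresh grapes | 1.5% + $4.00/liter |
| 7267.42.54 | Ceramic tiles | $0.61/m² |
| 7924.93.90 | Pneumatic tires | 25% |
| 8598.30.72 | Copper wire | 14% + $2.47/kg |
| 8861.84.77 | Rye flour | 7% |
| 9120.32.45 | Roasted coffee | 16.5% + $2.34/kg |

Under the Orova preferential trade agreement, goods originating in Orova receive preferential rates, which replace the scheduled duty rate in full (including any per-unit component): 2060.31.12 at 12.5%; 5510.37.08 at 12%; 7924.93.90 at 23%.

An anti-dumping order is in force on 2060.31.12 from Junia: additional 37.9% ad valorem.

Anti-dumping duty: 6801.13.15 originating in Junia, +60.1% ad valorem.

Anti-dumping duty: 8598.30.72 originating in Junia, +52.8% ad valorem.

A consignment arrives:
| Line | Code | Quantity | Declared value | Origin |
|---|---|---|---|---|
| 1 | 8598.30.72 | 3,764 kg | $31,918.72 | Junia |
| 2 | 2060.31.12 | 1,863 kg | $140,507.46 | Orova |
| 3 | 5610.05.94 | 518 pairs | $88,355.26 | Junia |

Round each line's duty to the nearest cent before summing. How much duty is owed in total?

Line 1 (8598.30.72, Junia, 3,764 kg, $31,918.72):
Base rate for 8598.30.72 is 14% + $2.47/kg.
Additional duty on 8598.30.72 from Junia: +52.8%. Applied ad valorem rate: 14% + 52.8% = 66.8%.
Duty = $31,918.72 × 66.8% + 3,764 × $2.47 = $30,618.78.
Line 2 (2060.31.12, Orova, 1,863 kg, $140,507.46):
Base rate for 2060.31.12 is 21.5%.
Origin Orova qualifies under the Ravos–Orova agreement and 2060.31.12 is covered: preferential rate 12.5% applies instead.
The additional-duty order on 2060.31.12 targets Junia, not Orova; it does not apply.
Duty = $140,507.46 × 12.5% = $17,563.43.
Line 3 (5610.05.94, Junia, 518 pairs, $88,355.26):
Base rate for 5610.05.94 is 6%.
Duty = $88,355.26 × 6% = $5,301.32.
Total = $30,618.78 + $17,563.43 + $5,301.32 = $53,483.53.

$53,483.53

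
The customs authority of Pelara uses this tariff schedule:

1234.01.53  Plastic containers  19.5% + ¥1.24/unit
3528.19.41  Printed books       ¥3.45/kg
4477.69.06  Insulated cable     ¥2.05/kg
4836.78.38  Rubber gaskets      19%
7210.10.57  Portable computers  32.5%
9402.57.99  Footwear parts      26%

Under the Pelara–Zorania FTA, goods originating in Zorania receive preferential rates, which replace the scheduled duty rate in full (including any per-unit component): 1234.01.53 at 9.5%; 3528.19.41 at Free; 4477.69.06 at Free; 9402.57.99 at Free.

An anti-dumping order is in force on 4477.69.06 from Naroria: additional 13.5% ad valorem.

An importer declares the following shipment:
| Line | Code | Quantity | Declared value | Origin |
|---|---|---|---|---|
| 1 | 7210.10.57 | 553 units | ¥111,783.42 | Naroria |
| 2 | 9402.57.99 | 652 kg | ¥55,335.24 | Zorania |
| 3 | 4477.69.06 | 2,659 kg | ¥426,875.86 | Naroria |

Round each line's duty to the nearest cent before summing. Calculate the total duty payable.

¥99,408.80

Line 1 (7210.10.57, Naroria, 553 units, ¥111,783.42):
Base rate for 7210.10.57 is 32.5%.
Duty = ¥111,783.42 × 32.5% = ¥36,329.61.
Line 2 (9402.57.99, Zorania, 652 kg, ¥55,335.24):
Base rate for 9402.57.99 is 26%.
Origin Zorania qualifies under the Pelara–Zorania agreement and 9402.57.99 is covered: preferential rate Free applies instead.
Duty = ¥55,335.24 × 0% = ¥0.00.
Line 3 (4477.69.06, Naroria, 2,659 kg, ¥426,875.86):
Base rate for 4477.69.06 is ¥2.05/kg.
4477.69.06 has an FTA preferential rate, but origin Naroria is not Zorania; base rate stands.
Additional duty on 4477.69.06 from Naroria: +13.5% ad valorem. Applied ad valorem rate = 13.5%.
Duty = ¥426,875.86 × 13.5% + 2,659 × ¥2.05 = ¥63,079.19.
Total = ¥36,329.61 + ¥0.00 + ¥63,079.19 = ¥99,408.80.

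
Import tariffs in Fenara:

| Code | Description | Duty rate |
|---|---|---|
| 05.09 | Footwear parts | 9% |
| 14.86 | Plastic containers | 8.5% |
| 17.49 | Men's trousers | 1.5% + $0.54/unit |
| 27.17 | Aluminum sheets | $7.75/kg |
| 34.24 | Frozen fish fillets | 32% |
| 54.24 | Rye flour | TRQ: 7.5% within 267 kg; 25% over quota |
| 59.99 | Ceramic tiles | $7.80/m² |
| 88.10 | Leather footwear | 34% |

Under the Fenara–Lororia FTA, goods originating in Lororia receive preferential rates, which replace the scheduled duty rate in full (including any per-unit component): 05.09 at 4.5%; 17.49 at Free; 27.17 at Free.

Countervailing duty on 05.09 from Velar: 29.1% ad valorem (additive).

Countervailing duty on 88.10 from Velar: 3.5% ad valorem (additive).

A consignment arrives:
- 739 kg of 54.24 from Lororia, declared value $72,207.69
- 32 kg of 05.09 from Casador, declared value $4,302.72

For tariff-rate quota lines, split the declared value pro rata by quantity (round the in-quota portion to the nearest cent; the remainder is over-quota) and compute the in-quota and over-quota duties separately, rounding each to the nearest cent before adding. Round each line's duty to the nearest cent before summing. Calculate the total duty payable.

$13,873.66

Line 1 (54.24, Lororia, 739 kg, $72,207.69):
Code 54.24 is under a tariff-rate quota (threshold 267 kg). In-quota: 267 kg at 7.5%; over-quota: 472 kg at 25%.
Pro-rata value split: in-quota = $72,207.69 × 267/739 = $26,088.57; over-quota = $72,207.69 − $26,088.57 = $46,119.12.
In-quota duty = $26,088.57 × 7.5% = $1,956.64. Over-quota duty = $46,119.12 × 25% = $11,529.78.
Line duty = $1,956.64 + $11,529.78 = $13,486.42.
Line 2 (05.09, Casador, 32 kg, $4,302.72):
Base rate for 05.09 is 9%.
05.09 has an FTA preferential rate, but origin Casador is not Lororia; base rate stands.
The additional-duty order on 05.09 targets Velar, not Casador; it does not apply.
Duty = $4,302.72 × 9% = $387.24.
Total = $13,486.42 + $387.24 = $13,873.66.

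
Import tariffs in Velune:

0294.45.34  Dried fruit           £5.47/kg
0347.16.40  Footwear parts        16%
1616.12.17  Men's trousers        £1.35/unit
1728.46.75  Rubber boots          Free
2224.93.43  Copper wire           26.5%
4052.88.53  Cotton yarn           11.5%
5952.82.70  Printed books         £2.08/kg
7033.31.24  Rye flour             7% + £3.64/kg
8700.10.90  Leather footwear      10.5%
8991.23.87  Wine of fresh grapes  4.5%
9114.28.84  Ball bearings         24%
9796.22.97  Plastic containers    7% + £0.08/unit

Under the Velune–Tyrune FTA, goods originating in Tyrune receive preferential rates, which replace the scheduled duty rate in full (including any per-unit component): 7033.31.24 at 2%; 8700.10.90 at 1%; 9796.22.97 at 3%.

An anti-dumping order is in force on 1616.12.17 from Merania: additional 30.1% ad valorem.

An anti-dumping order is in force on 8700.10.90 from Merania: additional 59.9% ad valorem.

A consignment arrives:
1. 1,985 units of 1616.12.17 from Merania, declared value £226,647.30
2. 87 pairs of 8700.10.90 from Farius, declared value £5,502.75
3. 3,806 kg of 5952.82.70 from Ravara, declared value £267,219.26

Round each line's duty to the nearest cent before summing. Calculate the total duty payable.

Line 1 (1616.12.17, Merania, 1,985 units, £226,647.30):
Base rate for 1616.12.17 is £1.35/unit.
Additional duty on 1616.12.17 from Merania: +30.1% ad valorem. Applied ad valorem rate = 30.1%.
Duty = £226,647.30 × 30.1% + 1,985 × £1.35 = £70,900.59.
Line 2 (8700.10.90, Farius, 87 pairs, £5,502.75):
Base rate for 8700.10.90 is 10.5%.
8700.10.90 has an FTA preferential rate, but origin Farius is not Tyrune; base rate stands.
The additional-duty order on 8700.10.90 targets Merania, not Farius; it does not apply.
Duty = £5,502.75 × 10.5% = £577.79.
Line 3 (5952.82.70, Ravara, 3,806 kg, £267,219.26):
Base rate for 5952.82.70 is £2.08/kg.
Duty = 3,806 × £2.08 = £7,916.48.
Total = £70,900.59 + £577.79 + £7,916.48 = £79,394.86.

£79,394.86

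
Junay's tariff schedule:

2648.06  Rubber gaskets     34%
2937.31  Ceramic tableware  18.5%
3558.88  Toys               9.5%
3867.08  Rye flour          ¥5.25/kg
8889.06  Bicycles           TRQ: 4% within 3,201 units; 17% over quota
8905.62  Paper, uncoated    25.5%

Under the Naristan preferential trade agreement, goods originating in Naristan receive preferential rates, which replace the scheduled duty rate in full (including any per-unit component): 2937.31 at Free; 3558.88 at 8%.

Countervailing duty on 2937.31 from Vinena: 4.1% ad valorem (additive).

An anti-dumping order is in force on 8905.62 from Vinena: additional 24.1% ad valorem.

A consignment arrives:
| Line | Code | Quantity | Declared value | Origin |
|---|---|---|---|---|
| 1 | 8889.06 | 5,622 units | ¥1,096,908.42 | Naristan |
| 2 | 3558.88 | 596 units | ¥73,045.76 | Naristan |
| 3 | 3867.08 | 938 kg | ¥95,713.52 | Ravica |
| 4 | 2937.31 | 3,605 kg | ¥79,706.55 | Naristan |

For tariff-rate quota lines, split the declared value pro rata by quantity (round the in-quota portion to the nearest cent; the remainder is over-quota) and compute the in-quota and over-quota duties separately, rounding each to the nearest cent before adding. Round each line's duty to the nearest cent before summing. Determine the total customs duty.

¥116,051.46

Line 1 (8889.06, Naristan, 5,622 units, ¥1,096,908.42):
Code 8889.06 is under a tariff-rate quota (threshold 3,201 units). In-quota: 3,201 units at 4%; over-quota: 2,421 units at 17%.
Pro-rata value split: in-quota = ¥1,096,908.42 × 3,201/5,622 = ¥624,547.11; over-quota = ¥1,096,908.42 − ¥624,547.11 = ¥472,361.31.
In-quota duty = ¥624,547.11 × 4% = ¥24,981.88. Over-quota duty = ¥472,361.31 × 17% = ¥80,301.42.
Line duty = ¥24,981.88 + ¥80,301.42 = ¥105,283.30.
Line 2 (3558.88, Naristan, 596 units, ¥73,045.76):
Base rate for 3558.88 is 9.5%.
Origin Naristan qualifies under the Junay–Naristan agreement and 3558.88 is covered: preferential rate 8% applies instead.
Duty = ¥73,045.76 × 8% = ¥5,843.66.
Line 3 (3867.08, Ravica, 938 kg, ¥95,713.52):
Base rate for 3867.08 is ¥5.25/kg.
Duty = 938 × ¥5.25 = ¥4,924.50.
Line 4 (2937.31, Naristan, 3,605 kg, ¥79,706.55):
Base rate for 2937.31 is 18.5%.
Origin Naristan qualifies under the Junay–Naristan agreement and 2937.31 is covered: preferential rate Free applies instead.
The additional-duty order on 2937.31 targets Vinena, not Naristan; it does not apply.
Duty = ¥79,706.55 × 0% = ¥0.00.
Total = ¥105,283.30 + ¥5,843.66 + ¥4,924.50 + ¥0.00 = ¥116,051.46.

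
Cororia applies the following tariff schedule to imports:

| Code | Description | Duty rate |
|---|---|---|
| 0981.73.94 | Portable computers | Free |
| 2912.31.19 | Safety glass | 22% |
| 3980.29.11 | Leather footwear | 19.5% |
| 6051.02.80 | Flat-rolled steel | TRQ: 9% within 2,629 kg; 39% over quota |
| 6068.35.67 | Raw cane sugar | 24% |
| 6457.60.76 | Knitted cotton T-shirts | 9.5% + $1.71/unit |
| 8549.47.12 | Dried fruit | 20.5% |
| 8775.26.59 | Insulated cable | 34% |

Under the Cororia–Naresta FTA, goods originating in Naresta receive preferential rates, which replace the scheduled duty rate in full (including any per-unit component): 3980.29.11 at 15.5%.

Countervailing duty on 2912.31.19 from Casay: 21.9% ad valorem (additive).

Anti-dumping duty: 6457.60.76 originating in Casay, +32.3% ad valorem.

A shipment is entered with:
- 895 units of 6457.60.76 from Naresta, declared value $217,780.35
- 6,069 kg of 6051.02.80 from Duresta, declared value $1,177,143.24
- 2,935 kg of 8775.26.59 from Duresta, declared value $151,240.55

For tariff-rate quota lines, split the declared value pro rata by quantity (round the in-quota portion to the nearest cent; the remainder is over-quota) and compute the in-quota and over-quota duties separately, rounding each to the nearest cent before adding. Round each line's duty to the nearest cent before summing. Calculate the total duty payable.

Line 1 (6457.60.76, Naresta, 895 units, $217,780.35):
Base rate for 6457.60.76 is 9.5% + $1.71/unit.
Origin Naresta is the FTA partner but 6457.60.76 is not on the preference list; base rate stands.
The additional-duty order on 6457.60.76 targets Casay, not Naresta; it does not apply.
Duty = $217,780.35 × 9.5% + 895 × $1.71 = $22,219.58.
Line 2 (6051.02.80, Duresta, 6,069 kg, $1,177,143.24):
Code 6051.02.80 is under a tariff-rate quota (threshold 2,629 kg). In-quota: 2,629 kg at 9%; over-quota: 3,440 kg at 39%.
Pro-rata value split: in-quota = $1,177,143.24 × 2,629/6,069 = $509,920.84; over-quota = $1,177,143.24 − $509,920.84 = $667,222.40.
In-quota duty = $509,920.84 × 9% = $45,892.88. Over-quota duty = $667,222.40 × 39% = $260,216.74.
Line duty = $45,892.88 + $260,216.74 = $306,109.62.
Line 3 (8775.26.59, Duresta, 2,935 kg, $151,240.55):
Base rate for 8775.26.59 is 34%.
Duty = $151,240.55 × 34% = $51,421.79.
Total = $22,219.58 + $306,109.62 + $51,421.79 = $379,750.99.

$379,750.99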